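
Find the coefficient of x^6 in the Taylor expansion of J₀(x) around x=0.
Expand to order 6: J₀(x) = -x^6/2304 + x^4/64 - x^2/4 + 1 + O(x^7).
The coefficient of x^6 is -1/2304.

Final answer: -1/2304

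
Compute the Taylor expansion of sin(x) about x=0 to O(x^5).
-x^3/6 + x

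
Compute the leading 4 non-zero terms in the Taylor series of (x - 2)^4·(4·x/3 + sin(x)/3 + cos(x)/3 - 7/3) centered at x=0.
544·x^3/9 - 104·x^2 + 272·x/3 - 32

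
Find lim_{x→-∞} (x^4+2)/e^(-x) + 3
The quotient is an ∞/∞ indeterminate form as x → -∞.
Compare growth rates of the dominant terms (exponentials ≫ polynomials ≫ logarithms), or apply L'Hôpital's rule; the quotient → 0.
Adding the constant: 0 + 3 = 3. Limit = 3.

Final answer: 3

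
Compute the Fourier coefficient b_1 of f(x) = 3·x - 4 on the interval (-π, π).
b_1 = (1/π) ∫_{-π}^{π} f(x)·sin(1x) dx.
Evaluate the integral (use parity and integration by parts as needed): b_1 = 6.

Final answer: 6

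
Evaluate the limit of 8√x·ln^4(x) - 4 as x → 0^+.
The product is a 0·∞ indeterminate form at x → 0⁺.
Rewrite the product as 8·ln^4(x) / x^(-1/2) and apply L'Hôpital, or use the standard hierarchy x^(-1/2) ≫ |ln x|^4 as x → 0⁺.
The indeterminate product → 0, so the limit = -4.

Final answer: -4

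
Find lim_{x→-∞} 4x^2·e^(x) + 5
The product is a 0·∞ indeterminate form at x → -∞.
Rewrite the product as 4x^2 / e^(-x) (an ∞/∞ form) and apply L'Hôpital, or use the standard hierarchy e^(|x|) ≫ |x^2| as x → -∞.
The indeterminate product → 0, so the limit = 5.

Final answer: 5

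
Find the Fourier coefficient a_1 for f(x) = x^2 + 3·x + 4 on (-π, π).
a_1 = (1/π) ∫_{-π}^{π} f(x)·cos(1x) dx.
Evaluate the integral (use parity and integration by parts as needed): a_1 = -4.

Final answer: -4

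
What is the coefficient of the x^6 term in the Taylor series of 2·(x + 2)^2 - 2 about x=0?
Expand to order 6: 2·(x + 2)^2 - 2 = 2·x^2 + 8·x + 6 + O(x^7).
The coefficient of x^6 is 0.

Final answer: 0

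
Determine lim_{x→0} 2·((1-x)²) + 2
Direct substitution at x = 0 gives 4.

Final answer: 4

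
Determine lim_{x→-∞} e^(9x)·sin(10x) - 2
Evaluate the dominant behaviour as x → -∞; each term tends to a finite value or vanishes.
Limit = -2.

Final answer: -2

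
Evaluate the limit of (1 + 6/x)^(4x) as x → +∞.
As x → +∞: write (1 + 6/x)^(4x) = ((1 + 6/x)^x)^4 → (e^6)^4 = e^24.
Limit = e^(24).

Final answer: e^(24)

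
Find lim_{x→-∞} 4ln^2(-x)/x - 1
The quotient is an ∞/∞ indeterminate form as x → -∞.
Compare growth rates of the dominant terms (exponentials ≫ polynomials ≫ logarithms), or apply L'Hôpital's rule; the quotient → 0.
Adding the constant: 0 - 1 = -1. Limit = -1.

Final answer: -1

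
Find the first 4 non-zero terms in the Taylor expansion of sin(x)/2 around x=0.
-x^7/10080 + x^5/240 - x^3/12 + x/2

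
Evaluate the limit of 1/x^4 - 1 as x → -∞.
Evaluate the dominant behaviour as x → -∞; each term tends to a finite value or vanishes.
Limit = -1.

Final answer: -1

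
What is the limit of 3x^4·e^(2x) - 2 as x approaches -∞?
The product is a 0·∞ indeterminate form at x → -∞.
Rewrite the product as 3x^4 / e^(-2x) (an ∞/∞ form) and apply L'Hôpital, or use the standard hierarchy e^(2|x|) ≫ |x^4| as x → -∞.
The indeterminate product → 0, so the limit = -2.

Final answer: -2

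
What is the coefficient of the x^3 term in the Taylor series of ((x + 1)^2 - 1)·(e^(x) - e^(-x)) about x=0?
Expand to order 3: ((x + 1)^2 - 1)·(e^(x) - e^(-x)) = 2·x^3 + 4·x^2 + O(x^4).
The coefficient of x^3 is 2.

Final answer: 2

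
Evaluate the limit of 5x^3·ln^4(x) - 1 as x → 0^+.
The product is a 0·∞ indeterminate form at x → 0⁺.
Rewrite the product as 5·ln^4(x) / x^(-3) and apply L'Hôpital, or use the standard hierarchy x^(-3) ≫ |ln x|^4 as x → 0⁺.
The indeterminate product → 0, so the limit = -1.

Final answer: -1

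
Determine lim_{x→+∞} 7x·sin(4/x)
As x → +∞: let u = 4/x → 0⁺; then 7·x·sin(4/x) = 7·4·sin(u)/u → 7·4·1 = 28.
Limit = 28.

Final answer: 28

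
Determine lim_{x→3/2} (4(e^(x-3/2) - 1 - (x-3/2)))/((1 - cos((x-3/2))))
Both numerator and denominator → 0 as x → 3/2; this is a 0/0 indeterminate form.
Expand each to leading order near x = 3/2: numerator ~ 2·(x - 3/2)^2, denominator ~ (x - 3/2)^2/2.
The limit of the ratio is 4.

Final answer: 4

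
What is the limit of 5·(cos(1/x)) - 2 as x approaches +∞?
Evaluate the dominant behaviour as x → +∞; each term tends to a finite value or vanishes.
Limit = 3.

Final answer: 3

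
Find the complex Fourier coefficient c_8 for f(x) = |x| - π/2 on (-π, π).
Compute the real Fourier coefficients first: a_8 = 0, b_8 = 0.
Then c_8 = (a_8 − i·b_8)/2 = 0.

Final answer: 0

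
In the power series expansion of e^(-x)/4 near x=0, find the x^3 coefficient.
Expand to order 3: e^(-x)/4 = -x^3/24 + x^2/8 - x/4 + 1/4 + O(x^4).
The coefficient of x^3 is -1/24.

Final answer: -1/24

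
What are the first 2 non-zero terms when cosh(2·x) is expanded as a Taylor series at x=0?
2·x^2 + 1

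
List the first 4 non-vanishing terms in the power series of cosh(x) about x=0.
x^6/720 + x^4/24 + x^2/2 + 1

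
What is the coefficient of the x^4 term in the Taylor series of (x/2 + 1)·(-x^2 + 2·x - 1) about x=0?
Expand to order 4: (x/2 + 1)·(-x^2 + 2·x - 1) = -x^3/2 + 3·x/2 - 1 + O(x^5).
The coefficient of x^4 is 0.

Final answer: 0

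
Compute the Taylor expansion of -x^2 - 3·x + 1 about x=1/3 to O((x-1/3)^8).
-1/9 - 11·(x - 1/3)/3 - (x - 1/3)^2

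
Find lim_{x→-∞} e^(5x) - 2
Evaluate the dominant behaviour as x → -∞; each term tends to a finite value or vanishes.
Limit = -2.

Final answer: -2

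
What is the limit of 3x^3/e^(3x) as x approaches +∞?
This is an ∞/∞ indeterminate form as x → +∞.
The exponential denominator e^(3x) dominates the polynomial numerator (e^x ≫ x^3 as x → ∞), so the quotient → 0.
Limit = 0.

Final answer: 0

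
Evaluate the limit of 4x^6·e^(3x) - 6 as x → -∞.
The product is a 0·∞ indeterminate form at x → -∞.
Rewrite the product as 4x^6 / e^(-3x) (an ∞/∞ form) and apply L'Hôpital, or use the standard hierarchy e^(3|x|) ≫ |x^6| as x → -∞.
The indeterminate product → 0, so the limit = -6.

Final answer: -6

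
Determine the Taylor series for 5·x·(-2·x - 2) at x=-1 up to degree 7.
10·(x + 1) - 10·(x + 1)^2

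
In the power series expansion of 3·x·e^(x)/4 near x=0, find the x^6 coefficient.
Expand to order 6: 3·x·e^(x)/4 = x^6/160 + x^5/32 + x^4/8 + 3·x^3/8 + 3·x^2/4 + 3·x/4 + O(x^7).
The coefficient of x^6 is 1/160.

Final answer: 1/160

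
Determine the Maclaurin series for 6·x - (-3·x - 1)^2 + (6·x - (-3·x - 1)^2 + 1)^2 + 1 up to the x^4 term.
81·x^4 - 9·x^2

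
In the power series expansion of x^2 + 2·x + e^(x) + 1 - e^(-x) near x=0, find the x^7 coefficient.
Expand to order 7: x^2 + 2·x + e^(x) + 1 - e^(-x) = x^7/2520 + x^5/60 + x^3/3 + x^2 + 4·x + 1 + O(x^8).
The coefficient of x^7 is 1/2520.

Final answer: 1/2520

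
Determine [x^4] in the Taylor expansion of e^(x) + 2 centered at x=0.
Expand to order 4: e^(x) + 2 = x^4/24 + x^3/6 + x^2/2 + x + 3 + O(x^5).
The coefficient of x^4 is 1/24.

Final answer: 1/24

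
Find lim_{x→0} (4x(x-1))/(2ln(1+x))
Both numerator and denominator → 0 as x → 0; this is a 0/0 indeterminate form.
Expand each to leading order near x = 0: numerator ~ -4·x, denominator ~ 2·x.
The limit of the ratio is -2.

Final answer: -2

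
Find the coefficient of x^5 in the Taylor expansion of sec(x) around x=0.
Expand to order 5: sec(x) = 5·x^4/24 + x^2/2 + 1 + O(x^6).
The coefficient of x^5 is 0.

Final answer: 0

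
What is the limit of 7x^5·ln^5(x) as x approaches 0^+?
This is a 0·∞ indeterminate form at x → 0⁺.
Rewrite the product as 7·ln^5(x) / x^(-5) and apply L'Hôpital, or use the standard hierarchy x^(-5) ≫ |ln x|^5 as x → 0⁺.
The indeterminate product → 0, so the limit = 0.

Final answer: 0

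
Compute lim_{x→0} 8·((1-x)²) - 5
Direct substitution at x = 0 gives 3.

Final answer: 3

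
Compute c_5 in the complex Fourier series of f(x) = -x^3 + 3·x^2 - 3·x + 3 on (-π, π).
Compute the real Fourier coefficients first: a_5 = -12/25, b_5 = -2·π^2/5 - 138/125.
Then c_5 = (a_5 − i·b_5)/2 = -6/25 + 69·i/125 + i·π^2/5.

Final answer: -6/25 + 69·i/125 + i·π^2/5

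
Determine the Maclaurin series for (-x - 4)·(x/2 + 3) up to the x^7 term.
-x^2/2 - 5·x - 12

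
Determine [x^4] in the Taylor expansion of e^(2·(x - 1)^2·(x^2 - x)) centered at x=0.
Expand to order 4: e^(2·(x - 1)^2·(x^2 - x)) = 134·x^4/3 - 58·x^3/3 + 8·x^2 - 2·x + 1 + O(x^5).
The coefficient of x^4 is 134/3.

Final answer: 134/3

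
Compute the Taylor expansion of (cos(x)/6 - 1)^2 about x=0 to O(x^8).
-x^6/1296 - x^4/216 + 5·x^2/36 + 25/36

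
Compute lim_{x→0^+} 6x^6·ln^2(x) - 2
The product is a 0·∞ indeterminate form at x → 0⁺.
Rewrite the product as 6·ln^2(x) / x^(-6) and apply L'Hôpital, or use the standard hierarchy x^(-6) ≫ |ln x|^2 as x → 0⁺.
The indeterminate product → 0, so the limit = -2.

Final answer: -2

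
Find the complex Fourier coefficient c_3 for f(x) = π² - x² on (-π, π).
Compute the real Fourier coefficients first: a_3 = 4/9, b_3 = 0.
Then c_3 = (a_3 − i·b_3)/2 = 2/9.

Final answer: 2/9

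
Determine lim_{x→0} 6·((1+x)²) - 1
Direct substitution at x = 0 gives 5.

Final answer: 5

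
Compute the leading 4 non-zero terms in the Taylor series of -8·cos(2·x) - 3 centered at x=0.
32·x^6/45 - 16·x^4/3 + 16·x^2 - 11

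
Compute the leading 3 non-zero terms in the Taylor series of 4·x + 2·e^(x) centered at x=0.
x^2 + 6·x + 2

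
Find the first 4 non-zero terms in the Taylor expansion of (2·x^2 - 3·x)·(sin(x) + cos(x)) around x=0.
-x^4/2 + 7·x^3/2 - x^2 - 3·x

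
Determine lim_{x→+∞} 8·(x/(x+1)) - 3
Evaluate the dominant behaviour as x → +∞; each term tends to a finite value or vanishes.
Limit = 5.

Final answer: 5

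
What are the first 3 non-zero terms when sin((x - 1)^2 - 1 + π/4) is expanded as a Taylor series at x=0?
-√(2)·x^2/2 - √(2)·x + √(2)/2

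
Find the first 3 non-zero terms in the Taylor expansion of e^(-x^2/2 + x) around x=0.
-x^3/3 + x + 1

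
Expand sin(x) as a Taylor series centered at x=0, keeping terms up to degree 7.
-x^7/5040 + x^5/120 - x^3/6 + x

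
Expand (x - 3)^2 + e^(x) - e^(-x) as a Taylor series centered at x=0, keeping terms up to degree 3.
x^3/3 + x^2 - 4·x + 9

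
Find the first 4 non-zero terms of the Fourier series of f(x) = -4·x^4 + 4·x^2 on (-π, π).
(-208 + 32·π^2)·cos(x) + (16 - 8·π^2)·cos(2·x) + (-112/27 + 32·π^2/9)·cos(3·x) - 4·π^4/5 + 4·π^2/3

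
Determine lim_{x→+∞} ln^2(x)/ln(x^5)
This is an ∞/∞ indeterminate form as x → +∞.
Write ln(x^5) = 5·ln(x), reducing the quotient to ln(x)/5 → ∞.
Limit = ∞.

Final answer: ∞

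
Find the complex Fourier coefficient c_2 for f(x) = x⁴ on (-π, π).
Compute the real Fourier coefficients first: a_2 = -3 + 2·π^2, b_2 = 0.
Then c_2 = (a_2 − i·b_2)/2 = -3/2 + π^2.

Final answer: -3/2 + π^2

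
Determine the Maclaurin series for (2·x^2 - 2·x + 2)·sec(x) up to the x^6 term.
211·x^6/360 - 5·x^5/12 + 17·x^4/12 - x^3 + 3·x^2 - 2·x + 2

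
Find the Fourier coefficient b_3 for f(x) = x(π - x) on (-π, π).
b_3 = (1/π) ∫_{-π}^{π} f(x)·sin(3x) dx.
Evaluate the integral (use parity and integration by parts as needed): b_3 = 2·π/3.

Final answer: 2·π/3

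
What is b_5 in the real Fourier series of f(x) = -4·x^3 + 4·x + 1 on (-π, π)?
b_5 = (1/π) ∫_{-π}^{π} f(x)·sin(5x) dx.
Evaluate the integral (use parity and integration by parts as needed): b_5 = 248/125 - 8·π^2/5.

Final answer: 248/125 - 8·π^2/5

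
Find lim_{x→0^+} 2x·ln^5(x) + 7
The product is a 0·∞ indeterminate form at x → 0⁺.
Rewrite the product as 2·ln^5(x) / x^(-1) and apply L'Hôpital, or use the standard hierarchy x^(-1) ≫ |ln x|^5 as x → 0⁺.
The indeterminate product → 0, so the limit = 7.

Final answer: 7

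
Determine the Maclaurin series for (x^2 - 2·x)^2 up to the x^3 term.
-4·x^3 + 4·x^2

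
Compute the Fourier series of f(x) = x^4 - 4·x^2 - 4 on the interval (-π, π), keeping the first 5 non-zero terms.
(64 - 8·π^2)·cos(x) + (-7 + 2·π^2)·cos(2·x) + (64/27 - 8·π^2/9)·cos(3·x) + (-19/16 + π^2/2)·cos(4·x) - 4·π^2/3 - 4 + π^4/5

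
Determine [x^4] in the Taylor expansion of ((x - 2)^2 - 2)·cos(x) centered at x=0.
Expand to order 4: ((x - 2)^2 - 2)·cos(x) = -5·x^4/12 + 2·x^3 - 4·x + 2 + O(x^5).
The coefficient of x^4 is -5/12.

Final answer: -5/12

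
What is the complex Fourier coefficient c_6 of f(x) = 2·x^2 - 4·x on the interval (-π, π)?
Compute the real Fourier coefficients first: a_6 = 2/9, b_6 = 4/3.
Then c_6 = (a_6 − i·b_6)/2 = 1/9 - 2·i/3.

Final answer: 1/9 - 2·i/3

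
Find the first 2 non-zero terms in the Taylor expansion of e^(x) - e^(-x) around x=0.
x^3/3 + 2·x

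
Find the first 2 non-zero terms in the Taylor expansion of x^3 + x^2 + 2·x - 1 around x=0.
2·x - 1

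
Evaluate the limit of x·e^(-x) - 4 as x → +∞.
Evaluate the dominant behaviour as x → +∞; each term tends to a finite value or vanishes.
Limit = -4.

Final answer: -4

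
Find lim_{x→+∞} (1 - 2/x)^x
As x → +∞: this is the defining limit (1 - 2/x)^x → e^(-2).
Limit = e^(-2).

Final answer: e^(-2)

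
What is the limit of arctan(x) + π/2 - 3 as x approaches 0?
Direct substitution at x = 0 gives -3 + π/2.

Final answer: -3 + π/2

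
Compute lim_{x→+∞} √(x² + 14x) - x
This is an ∞ − ∞ indeterminate form.
Multiply and divide by the conjugate √(x²+14x) + x; the x² terms cancel, leaving (14x)/(√(x²+14x)+x) → 14/2 = 7.
Limit = 7.

Final answer: 7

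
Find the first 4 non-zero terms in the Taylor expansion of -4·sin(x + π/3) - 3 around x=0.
x^3/3 + √(3)·x^2 - 2·x - 2·√(3) - 3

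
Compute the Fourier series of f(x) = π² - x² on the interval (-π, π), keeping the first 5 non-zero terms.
4·cos(x) - cos(2·x) + 4·cos(3·x)/9 - cos(4·x)/4 + 2·π^2/3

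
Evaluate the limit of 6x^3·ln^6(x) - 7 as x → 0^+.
The product is a 0·∞ indeterminate form at x → 0⁺.
Rewrite the product as 6·ln^6(x) / x^(-3) and apply L'Hôpital, or use the standard hierarchy x^(-3) ≫ |ln x|^6 as x → 0⁺.
The indeterminate product → 0, so the limit = -7.

Final answer: -7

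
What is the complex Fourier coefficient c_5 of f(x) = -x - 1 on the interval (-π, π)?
Compute the real Fourier coefficients first: a_5 = 0, b_5 = -2/5.
Then c_5 = (a_5 − i·b_5)/2 = i/5.

Final answer: i/5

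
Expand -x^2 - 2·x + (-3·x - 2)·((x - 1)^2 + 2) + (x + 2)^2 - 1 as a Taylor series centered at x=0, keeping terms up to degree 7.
-3·x^3 + 4·x^2 - 3·x - 3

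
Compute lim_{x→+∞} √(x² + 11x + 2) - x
This is an ∞ − ∞ indeterminate form.
Multiply and divide by the conjugate √(x²+11x + 2) + x; the x² terms cancel, leaving (11x + 2)/(√(x²+11x + 2)+x) → 11/2.
Limit = 11/2.

Final answer: 11/2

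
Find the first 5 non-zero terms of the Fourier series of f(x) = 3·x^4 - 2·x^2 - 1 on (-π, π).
(152 - 24·π^2)·cos(x) + (-11 + 6·π^2)·cos(2·x) + (8/3 - 8·π^2/3)·cos(3·x) + (-17/16 + 3·π^2/2)·cos(4·x) - 2·π^2/3 - 1 + 3·π^4/5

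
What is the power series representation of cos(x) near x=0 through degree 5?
x^4/24 - x^2/2 + 1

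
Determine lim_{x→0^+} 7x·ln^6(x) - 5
The product is a 0·∞ indeterminate form at x → 0⁺.
Rewrite the product as 7·ln^6(x) / x^(-1) and apply L'Hôpital, or use the standard hierarchy x^(-1) ≫ |ln x|^6 as x → 0⁺.
The indeterminate product → 0, so the limit = -5.

Final answer: -5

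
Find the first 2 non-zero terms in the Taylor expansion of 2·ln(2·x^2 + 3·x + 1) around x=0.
-5·x^2 + 6·x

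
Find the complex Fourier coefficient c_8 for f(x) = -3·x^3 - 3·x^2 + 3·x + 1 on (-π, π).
Compute the real Fourier coefficients first: a_8 = -3/16, b_8 = -105/128 + 3·π^2/4.
Then c_8 = (a_8 − i·b_8)/2 = -3/32 - 3·i·π^2/8 + 105·i/256.

Final answer: -3/32 - 3·i·π^2/8 + 105·i/256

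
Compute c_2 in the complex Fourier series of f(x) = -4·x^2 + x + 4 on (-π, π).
Compute the real Fourier coefficients first: a_2 = -4, b_2 = -1.
Then c_2 = (a_2 − i·b_2)/2 = -2 + i/2.

Final answer: -2 + i/2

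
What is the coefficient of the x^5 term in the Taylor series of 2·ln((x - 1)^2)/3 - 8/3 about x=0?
Expand to order 5: 2·ln((x - 1)^2)/3 - 8/3 = -4·x^5/15 - x^4/3 - 4·x^3/9 - 2·x^2/3 - 4·x/3 - 8/3 + O(x^6).
The coefficient of x^5 is -4/15.

Final answer: -4/15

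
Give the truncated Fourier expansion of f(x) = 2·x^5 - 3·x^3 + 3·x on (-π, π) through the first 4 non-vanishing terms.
(-86·π^2 + 4·π^4 + 522)·sin(x) + (-2·π^4 - 45/2 + 13·π^2)·sin(2·x) + (-134·π^2/27 + 430/81 + 4·π^4/3)·sin(3·x) + (-π^4 - 81/32 + 11·π^2/4)·sin(4·x)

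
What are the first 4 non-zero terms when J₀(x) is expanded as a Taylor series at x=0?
-x^6/2304 + x^4/64 - x^2/4 + 1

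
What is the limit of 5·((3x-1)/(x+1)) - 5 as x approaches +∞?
Evaluate the dominant behaviour as x → +∞; each term tends to a finite value or vanishes.
Limit = 10.

Final answer: 10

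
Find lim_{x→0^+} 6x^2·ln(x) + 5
The product is a 0·∞ indeterminate form at x → 0⁺.
Rewrite the product as 6·ln(x) / x^(-2) and apply L'Hôpital, or use the standard hierarchy x^(-2) ≫ |ln x| as x → 0⁺.
The indeterminate product → 0, so the limit = 5.

Final answer: 5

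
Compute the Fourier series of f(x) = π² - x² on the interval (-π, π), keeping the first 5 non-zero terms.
4·cos(x) - cos(2·x) + 4·cos(3·x)/9 - cos(4·x)/4 + 2·π^2/3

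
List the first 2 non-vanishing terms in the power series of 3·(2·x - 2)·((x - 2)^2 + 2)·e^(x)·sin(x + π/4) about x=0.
-6·√(2)·x - 18·√(2)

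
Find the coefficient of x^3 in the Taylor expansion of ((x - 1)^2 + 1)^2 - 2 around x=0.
Expand to order 3: ((x - 1)^2 + 1)^2 - 2 = -4·x^3 + 8·x^2 - 8·x + 2 + O(x^4).
The coefficient of x^3 is -4.

Final answer: -4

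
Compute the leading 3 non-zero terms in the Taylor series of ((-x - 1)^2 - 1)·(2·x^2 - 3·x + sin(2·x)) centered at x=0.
-2·x^4/3 + 3·x^3 - 2·x^2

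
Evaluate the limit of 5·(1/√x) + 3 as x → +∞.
Evaluate the dominant behaviour as x → +∞; each term tends to a finite value or vanishes.
Limit = 3.

Final answer: 3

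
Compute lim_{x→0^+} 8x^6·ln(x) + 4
The product is a 0·∞ indeterminate form at x → 0⁺.
Rewrite the product as 8·ln(x) / x^(-6) and apply L'Hôpital, or use the standard hierarchy x^(-6) ≫ |ln x| as x → 0⁺.
The indeterminate product → 0, so the limit = 4.

Final answer: 4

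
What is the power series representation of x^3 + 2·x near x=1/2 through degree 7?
9/8 + 11·(x - 1/2)/4 + 3·(x - 1/2)^2/2 + (x - 1/2)^3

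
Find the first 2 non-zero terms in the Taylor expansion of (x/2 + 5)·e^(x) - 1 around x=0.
11·x/2 + 4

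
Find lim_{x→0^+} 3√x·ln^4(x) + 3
The product is a 0·∞ indeterminate form at x → 0⁺.
Rewrite the product as 3·ln^4(x) / x^(-1/2) and apply L'Hôpital, or use the standard hierarchy x^(-1/2) ≫ |ln x|^4 as x → 0⁺.
The indeterminate product → 0, so the limit = 3.

Final answer: 3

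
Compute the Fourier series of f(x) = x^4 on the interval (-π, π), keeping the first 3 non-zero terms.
(48 - 8·π^2)·cos(x) + (-3 + 2·π^2)·cos(2·x) + π^4/5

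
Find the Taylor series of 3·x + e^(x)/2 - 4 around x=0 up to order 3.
x^3/12 + x^2/4 + 7·x/2 - 7/2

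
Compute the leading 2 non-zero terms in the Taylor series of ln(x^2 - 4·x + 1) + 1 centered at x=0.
1 - 4·x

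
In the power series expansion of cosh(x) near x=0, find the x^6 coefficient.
Expand to order 6: cosh(x) = x^6/720 + x^4/24 + x^2/2 + 1 + O(x^7).
The coefficient of x^6 is 1/720.

Final answer: 1/720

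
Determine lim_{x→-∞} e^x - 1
Evaluate the dominant behaviour as x → -∞; each term tends to a finite value or vanishes.
Limit = -1.

Final answer: -1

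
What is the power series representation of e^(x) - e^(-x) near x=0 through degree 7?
x^7/2520 + x^5/60 + x^3/3 + 2·x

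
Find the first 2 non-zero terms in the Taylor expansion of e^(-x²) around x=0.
1 - x^2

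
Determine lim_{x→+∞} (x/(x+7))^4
As x → +∞: x/(x+7) = 1/(1 + 7/x) → 1, and the 4th power of a limit-1 base also → 1.
Limit = 1.

Final answer: 1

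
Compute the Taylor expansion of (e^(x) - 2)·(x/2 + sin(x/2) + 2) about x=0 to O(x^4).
41·x^3/48 + 2·x^2 + x - 2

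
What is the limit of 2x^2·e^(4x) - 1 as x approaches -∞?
The product is a 0·∞ indeterminate form at x → -∞.
Rewrite the product as 2x^2 / e^(-4x) (an ∞/∞ form) and apply L'Hôpital, or use the standard hierarchy e^(4|x|) ≫ |x^2| as x → -∞.
The indeterminate product → 0, so the limit = -1.

Final answer: -1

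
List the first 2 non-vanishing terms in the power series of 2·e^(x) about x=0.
2·x + 2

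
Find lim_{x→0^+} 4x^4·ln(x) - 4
The product is a 0·∞ indeterminate form at x → 0⁺.
Rewrite the product as 4·ln(x) / x^(-4) and apply L'Hôpital, or use the standard hierarchy x^(-4) ≫ |ln x| as x → 0⁺.
The indeterminate product → 0, so the limit = -4.

Final answer: -4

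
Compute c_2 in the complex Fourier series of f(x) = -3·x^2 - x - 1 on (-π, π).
Compute the real Fourier coefficients first: a_2 = -3, b_2 = 1.
Then c_2 = (a_2 − i·b_2)/2 = -3/2 - i/2.

Final answer: -3/2 - i/2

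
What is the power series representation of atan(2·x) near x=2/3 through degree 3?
atan(4/3) + 18·(x - 2/3)/25 - 432·(x - 2/3)^2/625 + 8424·(x - 2/3)^3/15625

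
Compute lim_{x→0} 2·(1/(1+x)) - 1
Direct substitution at x = 0 gives 1.

Final answer: 1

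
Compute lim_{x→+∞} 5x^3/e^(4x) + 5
The quotient is an ∞/∞ indeterminate form as x → +∞.
The exponential denominator e^(4x) dominates the polynomial numerator (e^x ≫ x^3 as x → ∞), so the quotient → 0.
Adding the constant: 0 + 5 = 5. Limit = 5.

Final answer: 5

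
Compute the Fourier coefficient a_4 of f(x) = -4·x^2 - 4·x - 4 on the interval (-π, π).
a_4 = (1/π) ∫_{-π}^{π} f(x)·cos(4x) dx.
Evaluate the integral (use parity and integration by parts as needed): a_4 = -1.

Final answer: -1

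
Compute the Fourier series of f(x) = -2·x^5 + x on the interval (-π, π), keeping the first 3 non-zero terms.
(-478 - 4·π^4 + 80·π^2)·sin(x) + (-10·π^2 + 14 + 2·π^4)·sin(2·x) + (-4·π^4/3 - 106/81 + 80·π^2/27)·sin(3·x)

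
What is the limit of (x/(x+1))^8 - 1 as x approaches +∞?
As x → +∞: x/(x+1) = 1/(1 + 1/x) → 1, and the 8th power of a limit-1 base also → 1; with the additive constant, 1 - 1 = 0.
Limit = 0.

Final answer: 0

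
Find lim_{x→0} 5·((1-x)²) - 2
Direct substitution at x = 0 gives 3.

Final answer: 3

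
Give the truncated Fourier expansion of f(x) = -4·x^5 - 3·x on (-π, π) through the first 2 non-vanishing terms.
(-966 - 8·π^4 + 160·π^2)·sin(x) + (-20·π^2 + 33 + 4·π^4)·sin(2·x)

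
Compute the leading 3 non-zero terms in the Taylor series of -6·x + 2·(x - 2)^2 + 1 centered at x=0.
2·x^2 - 14·x + 9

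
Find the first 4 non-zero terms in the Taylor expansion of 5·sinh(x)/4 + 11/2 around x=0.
x^5/96 + 5·x^3/24 + 5·x/4 + 11/2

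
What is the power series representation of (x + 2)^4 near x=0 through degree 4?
x^4 + 8·x^3 + 24·x^2 + 32·x + 16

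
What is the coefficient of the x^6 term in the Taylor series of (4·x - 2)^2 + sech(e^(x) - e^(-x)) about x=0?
Expand to order 6: (4·x - 2)^2 + sech(e^(x) - e^(-x)) = -148·x^6/45 + 8·x^4/3 + 14·x^2 - 16·x + 5 + O(x^7).
The coefficient of x^6 is -148/45.

Final answer: -148/45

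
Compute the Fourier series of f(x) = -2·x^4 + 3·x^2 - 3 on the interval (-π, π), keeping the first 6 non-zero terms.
(-108 + 16·π^2)·cos(x) + (9 - 4·π^2)·cos(2·x) + (-68/27 + 16·π^2/9)·cos(3·x) + (9/8 - π^2)·cos(4·x) + (-396/625 + 16·π^2/25)·cos(5·x) - 2·π^4/5 - 3 + π^2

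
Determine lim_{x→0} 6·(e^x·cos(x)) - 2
Direct substitution at x = 0 gives 4.

Final answer: 4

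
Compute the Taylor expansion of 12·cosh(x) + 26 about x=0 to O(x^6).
x^4/2 + 6·x^2 + 38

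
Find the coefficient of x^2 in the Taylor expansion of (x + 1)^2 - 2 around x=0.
Expand to order 2: (x + 1)^2 - 2 = x^2 + 2·x - 1 + O(x^3).
The coefficient of x^2 is 1.

Final answer: 1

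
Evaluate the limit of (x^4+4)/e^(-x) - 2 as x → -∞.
The quotient is an ∞/∞ indeterminate form as x → -∞.
Compare growth rates of the dominant terms (exponentials ≫ polynomials ≫ logarithms), or apply L'Hôpital's rule; the quotient → 0.
Adding the constant: 0 - 2 = -2. Limit = -2.

Final answer: -2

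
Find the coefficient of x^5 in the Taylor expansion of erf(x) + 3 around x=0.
Expand to order 5: erf(x) + 3 = x^5/(5·√(π)) - 2·x^3/(3·√(π)) + 2·x/√(π) + 3 + O(x^6).
The coefficient of x^5 is 1/(5·√(π)).

Final answer: 1/(5·√(π))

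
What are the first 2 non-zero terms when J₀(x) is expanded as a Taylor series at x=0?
1 - x^2/4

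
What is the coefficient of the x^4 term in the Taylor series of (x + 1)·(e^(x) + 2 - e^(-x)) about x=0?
Expand to order 4: (x + 1)·(e^(x) + 2 - e^(-x)) = x^4/3 + x^3/3 + 2·x^2 + 4·x + 2 + O(x^5).
The coefficient of x^4 is 1/3.

Final answer: 1/3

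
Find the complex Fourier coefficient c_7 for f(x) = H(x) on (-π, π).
Compute the real Fourier coefficients first: a_7 = 0, b_7 = 2/(7·π).
Then c_7 = (a_7 − i·b_7)/2 = -i/(7·π).

Final answer: -i/(7·π)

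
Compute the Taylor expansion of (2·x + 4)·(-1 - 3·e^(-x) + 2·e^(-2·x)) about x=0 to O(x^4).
-11·x^3/3 + 8·x^2 - 8·x - 8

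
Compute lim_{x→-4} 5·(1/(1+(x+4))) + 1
Direct substitution at x = -4 gives 6.

Final answer: 6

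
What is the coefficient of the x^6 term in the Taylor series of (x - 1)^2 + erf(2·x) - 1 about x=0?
Expand to order 6: (x - 1)^2 + erf(2·x) - 1 = 32·x^5/(5·√(π)) - 16·x^3/(3·√(π)) + x^2 + x·(-2 + 4/√(π)) + O(x^7).
The coefficient of x^6 is 0.

Final answer: 0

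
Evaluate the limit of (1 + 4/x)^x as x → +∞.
As x → +∞: this is the defining limit (1 + 4/x)^x → e^4.
Limit = e^(4).

Final answer: e^(4)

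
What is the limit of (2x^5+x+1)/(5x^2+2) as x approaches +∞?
This is an ∞/∞ indeterminate form as x → +∞.
Divide numerator and denominator by x^5 and let the lower-order terms vanish; the numerator's degree 5 exceeds the denominator's degree 2, so the quotient diverges.
Limit = ∞.

Final answer: ∞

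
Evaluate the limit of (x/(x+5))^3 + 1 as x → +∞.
As x → +∞: x/(x+5) = 1/(1 + 5/x) → 1, and the 3rd power of a limit-1 base also → 1; with the additive constant, 1 + 1 = 2.
Limit = 2.

Final answer: 2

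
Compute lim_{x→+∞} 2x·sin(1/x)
As x → +∞: let u = 1/x → 0⁺; then 2·x·sin(1/x) = 2·1·sin(u)/u → 2·1·1 = 2.
Limit = 2.

Final answer: 2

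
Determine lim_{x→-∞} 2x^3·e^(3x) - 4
The product is a 0·∞ indeterminate form at x → -∞.
Rewrite the product as 2x^3 / e^(-3x) (an ∞/∞ form) and apply L'Hôpital, or use the standard hierarchy e^(3|x|) ≫ |x^3| as x → -∞.
The indeterminate product → 0, so the limit = -4.

Final answer: -4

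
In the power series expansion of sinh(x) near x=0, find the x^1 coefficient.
Expand to order 1: sinh(x) = x + O(x^2).
The coefficient of x^1 is 1.

Final answer: 1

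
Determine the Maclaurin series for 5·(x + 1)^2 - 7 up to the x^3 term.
5·x^2 + 10·x - 2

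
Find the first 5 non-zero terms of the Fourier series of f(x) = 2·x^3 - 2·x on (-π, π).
(-28 + 4·π^2)·sin(x) + (5 - 2·π^2)·sin(2·x) + (-20/9 + 4·π^2/3)·sin(3·x) + (11/8 - π^2)·sin(4·x) + (-124/125 + 4·π^2/5)·sin(5·x)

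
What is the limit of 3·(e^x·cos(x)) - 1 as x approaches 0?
Direct substitution at x = 0 gives 2.

Final answer: 2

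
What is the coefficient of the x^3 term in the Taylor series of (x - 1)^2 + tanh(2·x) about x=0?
Expand to order 3: (x - 1)^2 + tanh(2·x) = -8·x^3/3 + x^2 + 1 + O(x^4).
The coefficient of x^3 is -8/3.

Final answer: -8/3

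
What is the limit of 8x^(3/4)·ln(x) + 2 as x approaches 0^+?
The product is a 0·∞ indeterminate form at x → 0⁺.
Rewrite the product as 8·ln(x) / x^(-3/4) and apply L'Hôpital, or use the standard hierarchy x^(-3/4) ≫ |ln x| as x → 0⁺.
The indeterminate product → 0, so the limit = 2.

Final answer: 2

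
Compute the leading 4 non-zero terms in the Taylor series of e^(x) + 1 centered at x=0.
x^3/6 + x^2/2 + x + 2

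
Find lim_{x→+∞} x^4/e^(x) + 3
The quotient is an ∞/∞ indeterminate form as x → +∞.
The exponential denominator e^(x) dominates the polynomial numerator (e^x ≫ x^4 as x → ∞), so the quotient → 0.
Adding the constant: 0 + 3 = 3. Limit = 3.

Final answer: 3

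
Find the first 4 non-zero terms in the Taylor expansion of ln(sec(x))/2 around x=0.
17·x^8/5040 + x^6/90 + x^4/24 + x^2/4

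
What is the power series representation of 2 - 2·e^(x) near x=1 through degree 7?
-2·e + 2 - 2·e·(x - 1) - e·(x - 1)^2 - e·(x - 1)^3/3 - e·(x - 1)^4/12 - e·(x - 1)^5/60 - e·(x - 1)^6/360 - e·(x - 1)^7/2520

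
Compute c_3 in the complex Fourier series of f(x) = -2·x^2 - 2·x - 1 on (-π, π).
Compute the real Fourier coefficients first: a_3 = 8/9, b_3 = -4/3.
Then c_3 = (a_3 − i·b_3)/2 = 4/9 + 2·i/3.

Final answer: 4/9 + 2·i/3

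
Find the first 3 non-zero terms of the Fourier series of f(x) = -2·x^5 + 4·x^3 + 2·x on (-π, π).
(-524 - 4·π^4 + 88·π^2)·sin(x) + (-14·π^2 + 19 + 2·π^4)·sin(2·x) + (-4·π^4/3 - 196/81 + 152·π^2/27)·sin(3·x)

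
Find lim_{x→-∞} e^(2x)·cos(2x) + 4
Evaluate the dominant behaviour as x → -∞; each term tends to a finite value or vanishes.
Limit = 4.

Final answer: 4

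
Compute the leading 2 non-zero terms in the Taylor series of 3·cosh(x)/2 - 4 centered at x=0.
3·x^2/4 - 5/2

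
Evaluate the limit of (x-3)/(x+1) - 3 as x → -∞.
Evaluate the dominant behaviour as x → -∞; each term tends to a finite value or vanishes.
Limit = -2.

Final answer: -2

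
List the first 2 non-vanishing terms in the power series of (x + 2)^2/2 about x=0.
2·x + 2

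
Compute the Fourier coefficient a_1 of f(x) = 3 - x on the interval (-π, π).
a_1 = (1/π) ∫_{-π}^{π} f(x)·cos(1x) dx.
Evaluate the integral (use parity and integration by parts as needed): a_1 = 0.

Final answer: 0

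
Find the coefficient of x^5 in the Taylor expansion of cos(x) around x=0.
Expand to order 5: cos(x) = x^4/24 - x^2/2 + 1 + O(x^6).
The coefficient of x^5 is 0.

Final answer: 0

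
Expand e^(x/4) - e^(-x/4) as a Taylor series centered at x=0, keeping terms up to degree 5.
x^5/61440 + x^3/192 + x/2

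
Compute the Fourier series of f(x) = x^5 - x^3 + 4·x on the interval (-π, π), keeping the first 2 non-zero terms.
(-42·π^2 + 2·π^4 + 260)·sin(x) + (-π^4 - 13 + 6·π^2)·sin(2·x)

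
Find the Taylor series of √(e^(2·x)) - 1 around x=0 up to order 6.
x^6/720 + x^5/120 + x^4/24 + x^3/6 + x^2/2 + x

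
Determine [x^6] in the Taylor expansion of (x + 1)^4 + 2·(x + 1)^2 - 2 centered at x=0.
Expand to order 6: (x + 1)^4 + 2·(x + 1)^2 - 2 = x^4 + 4·x^3 + 8·x^2 + 8·x + 1 + O(x^7).
The coefficient of x^6 is 0.

Final answer: 0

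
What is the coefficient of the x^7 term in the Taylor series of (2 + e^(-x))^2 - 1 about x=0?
Expand to order 7: (2 + e^(-x))^2 - 1 = -11·x^7/420 + 17·x^6/180 - 3·x^5/10 + 5·x^4/6 - 2·x^3 + 4·x^2 - 6·x + 8 + O(x^8).
The coefficient of x^7 is -11/420.

Final answer: -11/420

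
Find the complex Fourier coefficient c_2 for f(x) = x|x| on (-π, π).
Compute the real Fourier coefficients first: a_2 = 0, b_2 = -π.
Then c_2 = (a_2 − i·b_2)/2 = i·π/2.

Final answer: i·π/2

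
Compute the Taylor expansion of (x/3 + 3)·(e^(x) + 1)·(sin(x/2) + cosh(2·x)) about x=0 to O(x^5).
389·x^4/48 + 211·x^3/24 + 47·x^2/3 + 20·x/3 + 6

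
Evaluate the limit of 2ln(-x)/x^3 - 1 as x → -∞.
The quotient is an ∞/∞ indeterminate form as x → -∞.
Compare growth rates of the dominant terms (exponentials ≫ polynomials ≫ logarithms), or apply L'Hôpital's rule; the quotient → 0.
Adding the constant: 0 - 1 = -1. Limit = -1.

Final answer: -1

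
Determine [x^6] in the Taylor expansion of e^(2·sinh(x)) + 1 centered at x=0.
Expand to order 6: e^(2·sinh(x)) + 1 = 28·x^6/45 + 19·x^5/20 + 4·x^4/3 + 5·x^3/3 + 2·x^2 + 2·x + 2 + O(x^7).
The coefficient of x^6 is 28/45.

Final answer: 28/45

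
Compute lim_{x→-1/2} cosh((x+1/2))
Direct substitution at x = -1/2 gives 1.

Final answer: 1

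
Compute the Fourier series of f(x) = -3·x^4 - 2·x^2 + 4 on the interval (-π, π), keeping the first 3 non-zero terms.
(-136 + 24·π^2)·cos(x) + (7 - 6·π^2)·cos(2·x) - 3·π^4/5 - 2·π^2/3 + 4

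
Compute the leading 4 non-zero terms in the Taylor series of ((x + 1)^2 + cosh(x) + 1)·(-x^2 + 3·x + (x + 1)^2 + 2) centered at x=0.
15·x^3/2 + 29·x^2/2 + 21·x + 9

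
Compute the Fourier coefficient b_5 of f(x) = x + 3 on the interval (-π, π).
b_5 = (1/π) ∫_{-π}^{π} f(x)·sin(5x) dx.
Evaluate the integral (use parity and integration by parts as needed): b_5 = 2/5.

Final answer: 2/5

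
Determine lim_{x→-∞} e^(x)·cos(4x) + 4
Evaluate the dominant behaviour as x → -∞; each term tends to a finite value or vanishes.
Limit = 4.

Final answer: 4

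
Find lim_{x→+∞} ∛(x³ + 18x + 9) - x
This is an ∞ − ∞ indeterminate form.
Multiply by (A² + AB + B²)/(A² + AB + B²) where A = ∛(x³+18x + 9), B = x to use A³ − B³ = (A−B)(A²+AB+B²); the x³ terms cancel, leaving (18x + 9)/(A²+AB+B²) with denominator ~ 3x², so the limit is 0.
Limit = 0.

Final answer: 0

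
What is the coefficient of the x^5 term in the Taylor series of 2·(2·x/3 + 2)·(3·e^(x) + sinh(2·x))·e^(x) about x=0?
Expand to order 5: 2·(2·x/3 + 2)·(3·e^(x) + sinh(2·x))·e^(x) = 547·x^5/45 + 208·x^4/9 + 36·x^3 + 128·x^2/3 + 36·x + 12 + O(x^6).
The coefficient of x^5 is 547/45.

Final answer: 547/45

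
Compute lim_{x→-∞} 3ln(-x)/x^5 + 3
The quotient is an ∞/∞ indeterminate form as x → -∞.
Compare growth rates of the dominant terms (exponentials ≫ polynomials ≫ logarithms), or apply L'Hôpital's rule; the quotient → 0.
Adding the constant: 0 + 3 = 3. Limit = 3.

Final answer: 3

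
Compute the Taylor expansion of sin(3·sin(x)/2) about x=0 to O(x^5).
-13·x^3/16 + 3·x/2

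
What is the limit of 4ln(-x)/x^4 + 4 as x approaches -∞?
The quotient is an ∞/∞ indeterminate form as x → -∞.
Compare growth rates of the dominant terms (exponentials ≫ polynomials ≫ logarithms), or apply L'Hôpital's rule; the quotient → 0.
Adding the constant: 0 + 4 = 4. Limit = 4.

Final answer: 4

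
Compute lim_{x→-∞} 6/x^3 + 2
Evaluate the dominant behaviour as x → -∞; each term tends to a finite value or vanishes.
Limit = 2.

Final answer: 2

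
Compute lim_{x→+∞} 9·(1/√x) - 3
Evaluate the dominant behaviour as x → +∞; each term tends to a finite value or vanishes.
Limit = -3.

Final answer: -3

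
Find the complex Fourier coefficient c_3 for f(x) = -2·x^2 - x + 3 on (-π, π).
Compute the real Fourier coefficients first: a_3 = 8/9, b_3 = -2/3.
Then c_3 = (a_3 − i·b_3)/2 = 4/9 + i/3.

Final answer: 4/9 + i/3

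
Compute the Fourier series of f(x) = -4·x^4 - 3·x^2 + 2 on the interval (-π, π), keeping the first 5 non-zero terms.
(-180 + 32·π^2)·cos(x) + (9 - 8·π^2)·cos(2·x) + (-28/27 + 32·π^2/9)·cos(3·x) - 2·π^2·cos(4·x) - 4·π^4/5 - π^2 + 2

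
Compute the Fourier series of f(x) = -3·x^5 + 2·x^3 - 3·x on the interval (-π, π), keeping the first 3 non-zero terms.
(-750 - 6·π^4 + 124·π^2)·sin(x) + (-17·π^2 + 57/2 + 3·π^4)·sin(2·x) + (-2·π^4 - 158/27 + 52·π^2/9)·sin(3·x)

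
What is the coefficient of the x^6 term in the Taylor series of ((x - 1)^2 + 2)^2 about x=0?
Expand to order 6: ((x - 1)^2 + 2)^2 = x^4 - 4·x^3 + 10·x^2 - 12·x + 9 + O(x^7).
The coefficient of x^6 is 0.

Final answer: 0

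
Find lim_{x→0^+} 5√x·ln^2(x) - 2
The product is a 0·∞ indeterminate form at x → 0⁺.
Rewrite the product as 5·ln^2(x) / x^(-1/2) and apply L'Hôpital, or use the standard hierarchy x^(-1/2) ≫ |ln x|^2 as x → 0⁺.
The indeterminate product → 0, so the limit = -2.

Final answer: -2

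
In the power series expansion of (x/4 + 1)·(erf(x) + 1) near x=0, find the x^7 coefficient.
Expand to order 7: (x/4 + 1)·(erf(x) + 1) = -x^7/(21·√(π)) + x^6/(20·√(π)) + x^5/(5·√(π)) - x^4/(6·√(π)) - 2·x^3/(3·√(π)) + x^2/(2·√(π)) + x·(1/4 + 2/√(π)) + 1 + O(x^8).
The coefficient of x^7 is -1/(21·√(π)).

Final answer: -1/(21·√(π))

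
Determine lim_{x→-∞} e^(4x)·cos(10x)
Evaluate the dominant behaviour as x → -∞; each term tends to a finite value or vanishes.
Limit = 0.

Final answer: 0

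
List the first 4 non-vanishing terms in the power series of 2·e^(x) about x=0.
x^3/3 + x^2 + 2·x + 2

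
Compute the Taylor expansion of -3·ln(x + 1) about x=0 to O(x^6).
-3·x^5/5 + 3·x^4/4 - x^3 + 3·x^2/2 - 3·x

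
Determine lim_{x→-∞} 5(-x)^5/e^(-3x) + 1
The quotient is an ∞/∞ indeterminate form as x → -∞.
Compare growth rates of the dominant terms (exponentials ≫ polynomials ≫ logarithms), or apply L'Hôpital's rule; the quotient → 0.
Adding the constant: 0 + 1 = 1. Limit = 1.

Final answer: 1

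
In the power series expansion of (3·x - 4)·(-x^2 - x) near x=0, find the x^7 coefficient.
Expand to order 7: (3·x - 4)·(-x^2 - x) = -3·x^3 + x^2 + 4·x + O(x^8).
The coefficient of x^7 is 0.

Final answer: 0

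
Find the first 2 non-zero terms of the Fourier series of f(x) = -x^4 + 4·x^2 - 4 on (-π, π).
(-64 + 8·π^2)·cos(x) - π^4/5 - 4 + 4·π^2/3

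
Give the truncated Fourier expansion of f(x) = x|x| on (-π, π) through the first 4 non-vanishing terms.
(-8 + 2·π^2)·sin(x)/π - π·sin(2·x) + (-8 + 18·π^2)·sin(3·x)/(27·π) - π·sin(4·x)/2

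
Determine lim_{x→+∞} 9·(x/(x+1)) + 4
Evaluate the dominant behaviour as x → +∞; each term tends to a finite value or vanishes.
Limit = 13.

Final answer: 13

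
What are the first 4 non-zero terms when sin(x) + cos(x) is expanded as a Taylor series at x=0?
-x^3/6 - x^2/2 + x + 1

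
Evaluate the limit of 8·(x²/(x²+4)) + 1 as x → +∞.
Evaluate the dominant behaviour as x → +∞; each term tends to a finite value or vanishes.
Limit = 9.

Final answer: 9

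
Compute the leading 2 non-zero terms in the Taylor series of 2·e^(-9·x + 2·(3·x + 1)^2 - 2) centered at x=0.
6·x + 2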